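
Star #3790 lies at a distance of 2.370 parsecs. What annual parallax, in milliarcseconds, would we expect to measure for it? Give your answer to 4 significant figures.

p = 1/d = 1/2.37 = 0.42194 arcsec.
= 0.42194 × 1000 = 421.94 mas.

421.9 mas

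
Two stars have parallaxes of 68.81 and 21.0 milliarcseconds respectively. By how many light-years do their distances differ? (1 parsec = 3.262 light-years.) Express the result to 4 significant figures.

d_A = 1/0.06881″ = 14.533 pc; d_B = 1/0.02100″ = 47.619 pc.
|d_B − d_A| = |47.619 − 14.533| = 33.086 pc = 33.086 × 3.262 ly = 107.93 ly.

107.9 ly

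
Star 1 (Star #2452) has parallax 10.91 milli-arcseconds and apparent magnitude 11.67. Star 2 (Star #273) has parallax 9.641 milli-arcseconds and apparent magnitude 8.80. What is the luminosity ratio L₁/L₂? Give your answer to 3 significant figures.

d₁ = 1/p₁ = 1/0.01091″ = 91.659 pc; d₂ = 1/p₂ = 1/0.009641″ = 103.72 pc.
M₁ = m₁ − 5 log₁₀ d₁ + 5 = 11.67 − 9.8109 + 5 = 6.8591.
M₂ = 8.80 − 10.0793 + 5 = 3.7207.
L₁/L₂ = 10^(0.4(M₂ − M₁)) = 10^(0.4 × (-3.1384)) = 10^(-1.25536) = 0.055544.

L₁/L₂ = 0.0555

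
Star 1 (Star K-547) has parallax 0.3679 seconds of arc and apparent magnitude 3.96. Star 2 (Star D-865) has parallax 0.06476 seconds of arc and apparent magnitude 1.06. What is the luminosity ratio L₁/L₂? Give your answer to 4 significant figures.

L₁/L₂ = 0.002144

d₁ = 1/p₁ = 1/0.3679″ = 2.7181 pc; d₂ = 1/p₂ = 1/0.06476″ = 15.442 pc.
M₁ = m₁ − 5 log₁₀ d₁ + 5 = 3.96 − 2.1713 + 5 = 6.7887.
M₂ = 1.06 − 5.9435 + 5 = 0.1165.
L₁/L₂ = 10^(0.4(M₂ − M₁)) = 10^(0.4 × (-6.6722)) = 10^(-2.66888) = 0.0021435.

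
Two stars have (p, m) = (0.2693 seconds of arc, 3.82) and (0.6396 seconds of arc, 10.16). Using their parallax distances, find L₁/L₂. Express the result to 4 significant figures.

d₁ = 1/p₁ = 1/0.2693″ = 3.7133 pc; d₂ = 1/p₂ = 1/0.6396″ = 1.5635 pc.
M₁ = m₁ − 5 log₁₀ d₁ + 5 = 3.82 − 2.8488 + 5 = 5.9712.
M₂ = 10.16 − 0.9705 + 5 = 14.1895.
L₁/L₂ = 10^(0.4(M₂ − M₁)) = 10^(0.4 × 8.2183) = 10^3.28732 = 1937.8.

L₁/L₂ = 1938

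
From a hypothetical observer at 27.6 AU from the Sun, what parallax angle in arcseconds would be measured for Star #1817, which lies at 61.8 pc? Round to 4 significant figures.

p (arcsec) = B (AU) / d (pc).
p = 27.6 / 61.8 = 0.4466 arcsec.

0.4466 arcsec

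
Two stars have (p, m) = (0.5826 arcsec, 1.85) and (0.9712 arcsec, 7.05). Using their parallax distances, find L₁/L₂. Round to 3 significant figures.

L₁/L₂ = 334

d₁ = 1/p₁ = 1/0.5826″ = 1.7164 pc; d₂ = 1/p₂ = 1/0.9712″ = 1.0297 pc.
M₁ = m₁ − 5 log₁₀ d₁ + 5 = 1.85 − 1.1731 + 5 = 5.6769.
M₂ = 7.05 − 0.0636 + 5 = 11.9864.
L₁/L₂ = 10^(0.4(M₂ − M₁)) = 10^(0.4 × 6.3095) = 10^2.52380 = 334.04.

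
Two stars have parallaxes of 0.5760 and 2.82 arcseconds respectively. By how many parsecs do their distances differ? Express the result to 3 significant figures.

d_A = 1/0.5760″ = 1.7361 pc; d_B = 1/2.820″ = 0.35461 pc.
|d_B − d_A| = |0.35461 − 1.7361| = 1.3815 pc.

1.38 pc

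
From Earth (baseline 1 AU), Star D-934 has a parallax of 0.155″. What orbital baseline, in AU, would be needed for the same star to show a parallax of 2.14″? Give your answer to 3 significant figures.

Parallax scales linearly with baseline: p ∝ B, so B = p_target / p_Earth × 1 AU.
B = 2.14 / 0.155 = 13.806 AU.

13.8 AU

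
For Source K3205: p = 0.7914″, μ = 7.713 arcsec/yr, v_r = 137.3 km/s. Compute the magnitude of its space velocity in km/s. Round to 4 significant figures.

144.9 km/s

d = 1/p = 1/0.7914″ = 1.2636 pc.
v_t = 4.740 μ d = 4.740 × 7.713 × 1.2636 = 46.197 km/s.
v = √(v_r² + v_t²) = √(137.3² + 46.197²) = √20985.5 = 144.86 km/s.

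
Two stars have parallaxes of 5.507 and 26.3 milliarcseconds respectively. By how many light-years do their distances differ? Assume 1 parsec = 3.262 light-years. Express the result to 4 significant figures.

468.3 ly

d_A = 1/0.005507″ = 181.59 pc; d_B = 1/0.02630″ = 38.023 pc.
|d_B − d_A| = |38.023 − 181.59| = 143.57 pc = 143.57 × 3.262 ly = 468.33 ly.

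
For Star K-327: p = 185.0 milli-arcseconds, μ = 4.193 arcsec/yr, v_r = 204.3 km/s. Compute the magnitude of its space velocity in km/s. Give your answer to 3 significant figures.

d = 1/p = 1/0.1850″ = 5.4054 pc.
v_t = 4.740 μ d = 4.740 × 4.193 × 5.4054 = 107.43 km/s.
v = √(v_r² + v_t²) = √(204.3² + 107.43²) = √53279.7 = 230.82 km/s.

231 km/s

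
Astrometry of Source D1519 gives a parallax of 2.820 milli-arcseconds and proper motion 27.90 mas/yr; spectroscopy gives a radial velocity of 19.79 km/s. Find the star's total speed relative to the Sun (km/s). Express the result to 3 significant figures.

50.9 km/s

d = 1/p = 1/0.002820″ = 354.61 pc.
μ = 27.90 mas/yr = 0.02790 ″/yr.
v_t = 4.740 μ d = 4.740 × 0.02790 × 354.61 = 46.896 km/s.
v = √(v_r² + v_t²) = √(19.79² + 46.896²) = √2590.88 = 50.901 km/s.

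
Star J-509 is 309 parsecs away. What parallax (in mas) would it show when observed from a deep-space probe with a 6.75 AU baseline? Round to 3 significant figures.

p (arcsec) = B (AU) / d (pc).
p = 6.75 / 309 = 0.021845 arcsec = 21.845 mas.

21.8 mas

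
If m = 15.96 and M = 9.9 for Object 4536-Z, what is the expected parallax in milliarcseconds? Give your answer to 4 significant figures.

6.138 mas

m − M = 15.96 − 9.9 = 6.06.
d = 10^((m−M)/5 + 1) = 10^2.212 = 162.93 pc.
p = 1/d = 1/162.93 = 0.0061376 arcsec = 6.1376 mas.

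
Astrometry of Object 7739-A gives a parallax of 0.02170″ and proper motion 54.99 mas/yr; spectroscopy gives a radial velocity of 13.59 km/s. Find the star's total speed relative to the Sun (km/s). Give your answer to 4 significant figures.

d = 1/p = 1/0.02170″ = 46.083 pc.
μ = 54.99 mas/yr = 0.05499 ″/yr.
v_t = 4.740 μ d = 4.740 × 0.05499 × 46.083 = 12.012 km/s.
v = √(v_r² + v_t²) = √(13.59² + 12.012²) = √328.976 = 18.138 km/s.

18.14 km/s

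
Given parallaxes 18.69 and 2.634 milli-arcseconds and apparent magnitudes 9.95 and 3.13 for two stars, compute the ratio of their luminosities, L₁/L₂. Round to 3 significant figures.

L₁/L₂ = 3.72 × 10^-5

d₁ = 1/p₁ = 1/0.01869″ = 53.505 pc; d₂ = 1/p₂ = 1/0.002634″ = 379.65 pc.
M₁ = m₁ − 5 log₁₀ d₁ + 5 = 9.95 − 8.6420 + 5 = 6.3080.
M₂ = 3.13 − 12.8969 + 5 = -4.7669.
L₁/L₂ = 10^(0.4(M₂ − M₁)) = 10^(0.4 × (-11.0749)) = 10^(-4.42996) = 0.000037157.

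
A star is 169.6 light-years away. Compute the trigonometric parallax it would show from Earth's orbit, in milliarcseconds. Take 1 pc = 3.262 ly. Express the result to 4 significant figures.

19.23 mas

d = 169.6 ly ÷ 3.262 = 51.993 pc.
p = 1/d = 1/51.993 = 0.019233 arcsec.
= 0.019233 × 1000 = 19.233 mas.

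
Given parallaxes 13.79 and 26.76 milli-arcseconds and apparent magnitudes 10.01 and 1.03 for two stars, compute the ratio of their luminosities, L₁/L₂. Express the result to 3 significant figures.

L₁/L₂ = 0.000963

d₁ = 1/p₁ = 1/0.01379″ = 72.516 pc; d₂ = 1/p₂ = 1/0.02676″ = 37.369 pc.
M₁ = m₁ − 5 log₁₀ d₁ + 5 = 10.01 − 9.3022 + 5 = 5.7078.
M₂ = 1.03 − 7.8626 + 5 = -1.8326.
L₁/L₂ = 10^(0.4(M₂ − M₁)) = 10^(0.4 × (-7.5404)) = 10^(-3.01616) = 0.00096347.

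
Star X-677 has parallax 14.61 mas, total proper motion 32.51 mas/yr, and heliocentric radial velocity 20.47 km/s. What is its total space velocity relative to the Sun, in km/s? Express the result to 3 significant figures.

23.0 km/s

d = 1/p = 1/0.01461″ = 68.446 pc.
μ = 32.51 mas/yr = 0.03251 ″/yr.
v_t = 4.740 μ d = 4.740 × 0.03251 × 68.446 = 10.547 km/s.
v = √(v_r² + v_t²) = √(20.47² + 10.547²) = √530.26 = 23.027 km/s.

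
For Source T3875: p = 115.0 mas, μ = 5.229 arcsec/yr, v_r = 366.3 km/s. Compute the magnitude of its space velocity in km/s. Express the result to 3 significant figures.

d = 1/p = 1/0.1150″ = 8.6957 pc.
v_t = 4.740 μ d = 4.740 × 5.229 × 8.6957 = 215.53 km/s.
v = √(v_r² + v_t²) = √(366.3² + 215.53²) = √180629 = 425 km/s.

425 km/s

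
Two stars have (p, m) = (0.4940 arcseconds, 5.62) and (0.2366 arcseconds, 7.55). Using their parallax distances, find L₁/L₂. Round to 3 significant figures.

d₁ = 1/p₁ = 1/0.4940″ = 2.0243 pc; d₂ = 1/p₂ = 1/0.2366″ = 4.2265 pc.
M₁ = m₁ − 5 log₁₀ d₁ + 5 = 5.62 − 1.5314 + 5 = 9.0886.
M₂ = 7.55 − 3.1299 + 5 = 9.4201.
L₁/L₂ = 10^(0.4(M₂ − M₁)) = 10^(0.4 × 0.3315) = 10^0.13260 = 1.3571.

L₁/L₂ = 1.36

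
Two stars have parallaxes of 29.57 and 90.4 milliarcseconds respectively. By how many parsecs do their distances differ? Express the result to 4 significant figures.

d_A = 1/0.02957″ = 33.818 pc; d_B = 1/0.09040″ = 11.062 pc.
|d_B − d_A| = |11.062 − 33.818| = 22.756 pc.

22.76 pc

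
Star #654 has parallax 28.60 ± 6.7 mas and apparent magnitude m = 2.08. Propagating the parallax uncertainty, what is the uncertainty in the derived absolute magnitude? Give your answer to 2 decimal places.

M = m − 5 log₁₀ d + 5 = m + 5 log₁₀ p + 5, so ∂M/∂p = 5/(p ln 10).
σ_M = (5/ln 10) · (σ_p/p) = 2.1715 × 6.7/28.60 = 2.1715 × 0.23427 = 0.50872.

σ_M = 0.51 mag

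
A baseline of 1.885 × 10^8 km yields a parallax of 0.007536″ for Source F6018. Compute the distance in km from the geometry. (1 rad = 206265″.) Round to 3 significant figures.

θ = 0.007536″ = 0.007536/206265 = 3.6536 × 10^-8 rad.
d = B/θ = (1.885 × 10^8) / (3.6536 × 10^-8) = 5.1593 × 10^15 km.

5.16 × 10^15 km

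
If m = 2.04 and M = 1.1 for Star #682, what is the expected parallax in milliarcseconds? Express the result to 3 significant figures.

m − M = 2.04 − 1.1 = 0.94.
d = 10^((m−M)/5 + 1) = 10^1.188 = 15.417 pc.
p = 1/d = 1/15.417 = 0.064863 arcsec = 64.863 mas.

64.9 mas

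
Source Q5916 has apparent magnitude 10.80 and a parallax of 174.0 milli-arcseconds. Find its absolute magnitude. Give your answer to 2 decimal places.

d = 1/p = 1/0.1740″ = 5.7471 pc.
m − M = 5 log₁₀(5.7471) − 5 = 3.7972 − 5 = -1.2028.
M = m − (m − M) = 10.80 − (-1.2028) = 12.00.

M = 12.00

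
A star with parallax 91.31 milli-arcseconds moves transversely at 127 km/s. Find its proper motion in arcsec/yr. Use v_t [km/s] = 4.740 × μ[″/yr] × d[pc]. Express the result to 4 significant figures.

d = 1/p = 1/0.09131″ = 10.952 pc.
μ = v_t / (4.74 d) = 127 / (4.74 × 10.952) = 127 / 51.912 = 2.4464 ″/yr.

2.446 arcsec/yr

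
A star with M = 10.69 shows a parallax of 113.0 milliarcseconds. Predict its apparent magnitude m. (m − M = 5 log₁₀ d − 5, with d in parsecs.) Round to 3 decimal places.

m = 10.425

d = 1/p = 1/0.1130″ = 8.8496 pc.
m − M = 5 log₁₀ d − 5 = 5 log₁₀(8.8496) − 5 = 4.7346 − 5 = -0.2654.
m = M + (m − M) = 10.69 + (-0.2654) = 10.425.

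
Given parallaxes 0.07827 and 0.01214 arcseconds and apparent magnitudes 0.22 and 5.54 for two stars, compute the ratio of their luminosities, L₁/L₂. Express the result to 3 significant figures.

L₁/L₂ = 3.23

d₁ = 1/p₁ = 1/0.07827″ = 12.776 pc; d₂ = 1/p₂ = 1/0.01214″ = 82.372 pc.
M₁ = m₁ − 5 log₁₀ d₁ + 5 = 0.22 − 5.5320 + 5 = -0.3120.
M₂ = 5.54 − 9.5789 + 5 = 0.9611.
L₁/L₂ = 10^(0.4(M₂ − M₁)) = 10^(0.4 × 1.2731) = 10^0.50924 = 3.2303.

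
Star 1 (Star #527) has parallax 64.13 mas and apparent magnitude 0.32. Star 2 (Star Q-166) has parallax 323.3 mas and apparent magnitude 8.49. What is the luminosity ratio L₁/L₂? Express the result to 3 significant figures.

d₁ = 1/p₁ = 1/0.06413″ = 15.593 pc; d₂ = 1/p₂ = 1/0.3233″ = 3.0931 pc.
M₁ = m₁ − 5 log₁₀ d₁ + 5 = 0.32 − 5.9646 + 5 = -0.6446.
M₂ = 8.49 − 2.4520 + 5 = 11.0380.
L₁/L₂ = 10^(0.4(M₂ − M₁)) = 10^(0.4 × 11.6826) = 10^4.67304 = 47102.

L₁/L₂ = 47100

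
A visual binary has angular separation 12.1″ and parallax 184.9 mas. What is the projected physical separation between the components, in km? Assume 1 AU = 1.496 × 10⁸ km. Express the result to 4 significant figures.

d = 1/p = 1/0.1849″ = 5.4083 pc.
At distance d (pc), an angle of θ arcsec spans θ·d AU: s = 12.1 × 5.4083 = 65.44 AU.
= 65.44 × 1.496 × 10⁸ km = 9.7898 × 10^9 km.

9.790 × 10^9 km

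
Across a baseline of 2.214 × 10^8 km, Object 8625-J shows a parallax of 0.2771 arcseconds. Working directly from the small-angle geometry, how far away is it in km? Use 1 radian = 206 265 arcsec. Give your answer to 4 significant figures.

1.648 × 10^14 km

θ = 0.2771″ = 0.2771/206265 = 1.3434 × 10^-6 rad.
d = B/θ = (2.214 × 10^8) / (1.3434 × 10^-6) = 1.6481 × 10^14 km.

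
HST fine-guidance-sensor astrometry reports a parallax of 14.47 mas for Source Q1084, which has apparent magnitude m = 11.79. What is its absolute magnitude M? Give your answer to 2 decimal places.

d = 1/p = 1/0.01447″ = 69.109 pc.
m − M = 5 log₁₀(69.109) − 5 = 9.1977 − 5 = 4.1977.
M = m − (m − M) = 11.79 − 4.1977 = 7.59.

M = 7.59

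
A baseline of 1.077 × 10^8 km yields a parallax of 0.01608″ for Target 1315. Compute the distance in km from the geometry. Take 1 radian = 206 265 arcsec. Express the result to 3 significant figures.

θ = 0.01608″ = 0.01608/206265 = 7.7958 × 10^-8 rad.
d = B/θ = (1.077 × 10^8) / (7.7958 × 10^-8) = 1.3815 × 10^15 km.

1.38 × 10^15 km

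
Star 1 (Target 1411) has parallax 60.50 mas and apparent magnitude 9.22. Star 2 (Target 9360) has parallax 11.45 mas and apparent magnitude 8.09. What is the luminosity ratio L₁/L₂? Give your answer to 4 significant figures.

d₁ = 1/p₁ = 1/0.06050″ = 16.529 pc; d₂ = 1/p₂ = 1/0.01145″ = 87.336 pc.
M₁ = m₁ − 5 log₁₀ d₁ + 5 = 9.22 − 6.0912 + 5 = 8.1288.
M₂ = 8.09 − 9.7060 + 5 = 3.3840.
L₁/L₂ = 10^(0.4(M₂ − M₁)) = 10^(0.4 × (-4.7448)) = 10^(-1.89792) = 0.01265.

L₁/L₂ = 0.01265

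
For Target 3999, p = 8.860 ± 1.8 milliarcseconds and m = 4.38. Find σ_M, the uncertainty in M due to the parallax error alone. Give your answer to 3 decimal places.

M = m − 5 log₁₀ d + 5 = m + 5 log₁₀ p + 5, so ∂M/∂p = 5/(p ln 10).
σ_M = (5/ln 10) · (σ_p/p) = 2.1715 × 1.8/8.860 = 2.1715 × 0.20316 = 0.44116.

σ_M = 0.441 mag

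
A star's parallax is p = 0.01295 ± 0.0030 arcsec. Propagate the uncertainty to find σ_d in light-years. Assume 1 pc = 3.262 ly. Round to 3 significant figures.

58.4 ly

d = 1/p, so σ_d = σ_p / p².
σ_d = 0.00300 / (0.01295)² = 0.00300 / 0.0001677 = 17.889 pc = 17.889 × 3.262 ly = 58.354 ly.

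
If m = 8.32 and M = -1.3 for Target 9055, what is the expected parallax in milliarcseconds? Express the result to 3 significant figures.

m − M = 8.32 − (-1.3) = 9.62.
d = 10^((m−M)/5 + 1) = 10^2.924 = 839.46 pc.
p = 1/d = 1/839.46 = 0.0011912 arcsec = 1.1912 mas.

1.19 mas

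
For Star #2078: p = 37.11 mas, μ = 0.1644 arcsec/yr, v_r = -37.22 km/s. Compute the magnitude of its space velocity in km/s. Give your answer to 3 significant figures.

42.7 km/s

d = 1/p = 1/0.03711″ = 26.947 pc.
v_t = 4.740 μ d = 4.740 × 0.1644 × 26.947 = 20.999 km/s.
v = √(v_r² + v_t²) = √((-37.22)² + 20.999²) = √1826.29 = 42.735 km/s.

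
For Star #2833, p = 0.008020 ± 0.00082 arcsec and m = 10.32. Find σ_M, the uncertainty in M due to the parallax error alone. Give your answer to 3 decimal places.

σ_M = 0.222 mag

M = m − 5 log₁₀ d + 5 = m + 5 log₁₀ p + 5, so ∂M/∂p = 5/(p ln 10).
σ_M = (5/ln 10) · (σ_p/p) = 2.1715 × 0.00082/0.008020 = 2.1715 × 0.10224 = 0.22201.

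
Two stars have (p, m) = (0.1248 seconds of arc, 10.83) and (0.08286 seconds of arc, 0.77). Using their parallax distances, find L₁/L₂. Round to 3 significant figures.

d₁ = 1/p₁ = 1/0.1248″ = 8.0128 pc; d₂ = 1/p₂ = 1/0.08286″ = 12.069 pc.
M₁ = m₁ − 5 log₁₀ d₁ + 5 = 10.83 − 4.5189 + 5 = 11.3111.
M₂ = 0.77 − 5.4084 + 5 = 0.3616.
L₁/L₂ = 10^(0.4(M₂ − M₁)) = 10^(0.4 × (-10.9495)) = 10^(-4.37980) = 0.000041706.

L₁/L₂ = 4.17 × 10^-5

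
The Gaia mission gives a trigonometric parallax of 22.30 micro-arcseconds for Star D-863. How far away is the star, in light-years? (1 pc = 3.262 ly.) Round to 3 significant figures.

p = 22.30 micro-arcseconds = 0.00002230 arcsec.
d = 1/p = 1/0.00002230 = 44843 pc.
In light-years: 44843 × 3.262 = 1.4628 × 10^5 ly.

146000 light years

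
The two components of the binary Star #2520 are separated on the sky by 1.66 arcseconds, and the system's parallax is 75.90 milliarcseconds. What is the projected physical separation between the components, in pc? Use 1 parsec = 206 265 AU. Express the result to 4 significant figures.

0.0001060 pc

d = 1/p = 1/0.07590″ = 13.175 pc.
At distance d (pc), an angle of θ arcsec spans θ·d AU: s = 1.66 × 13.175 = 21.871 AU.
= 21.871 / 206265 = 0.00010603 pc.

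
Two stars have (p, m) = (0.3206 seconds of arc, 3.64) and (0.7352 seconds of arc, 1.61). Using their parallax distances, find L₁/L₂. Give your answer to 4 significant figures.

L₁/L₂ = 0.8107

d₁ = 1/p₁ = 1/0.3206″ = 3.1192 pc; d₂ = 1/p₂ = 1/0.7352″ = 1.3602 pc.
M₁ = m₁ − 5 log₁₀ d₁ + 5 = 3.64 − 2.4702 + 5 = 6.1698.
M₂ = 1.61 − 0.6680 + 5 = 5.9420.
L₁/L₂ = 10^(0.4(M₂ − M₁)) = 10^(0.4 × (-0.2278)) = 10^(-0.09112) = 0.81074.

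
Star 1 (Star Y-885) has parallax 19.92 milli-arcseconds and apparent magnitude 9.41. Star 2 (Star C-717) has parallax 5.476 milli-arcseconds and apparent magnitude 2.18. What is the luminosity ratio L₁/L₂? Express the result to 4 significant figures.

d₁ = 1/p₁ = 1/0.01992″ = 50.201 pc; d₂ = 1/p₂ = 1/0.005476″ = 182.62 pc.
M₁ = m₁ − 5 log₁₀ d₁ + 5 = 9.41 − 8.5036 + 5 = 5.9064.
M₂ = 2.18 − 11.3077 + 5 = -4.1277.
L₁/L₂ = 10^(0.4(M₂ − M₁)) = 10^(0.4 × (-10.0341)) = 10^(-4.01364) = 0.000096908.

L₁/L₂ = 9.691 × 10^-5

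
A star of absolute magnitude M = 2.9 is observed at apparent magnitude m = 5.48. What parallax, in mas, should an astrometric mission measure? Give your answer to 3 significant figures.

m − M = 5.48 − 2.9 = 2.58.
d = 10^((m−M)/5 + 1) = 10^1.516 = 32.81 pc.
p = 1/d = 1/32.81 = 0.030479 arcsec = 30.479 mas.

30.5 mas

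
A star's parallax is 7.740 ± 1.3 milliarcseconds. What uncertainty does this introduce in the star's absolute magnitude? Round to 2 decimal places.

M = m − 5 log₁₀ d + 5 = m + 5 log₁₀ p + 5, so ∂M/∂p = 5/(p ln 10).
σ_M = (5/ln 10) · (σ_p/p) = 2.1715 × 1.3/7.740 = 2.1715 × 0.16796 = 0.36473.

σ_M = 0.36 mag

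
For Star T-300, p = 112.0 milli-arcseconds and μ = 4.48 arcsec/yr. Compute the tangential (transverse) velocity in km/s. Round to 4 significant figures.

189.6 km/s

d = 1/p = 1/0.1120″ = 8.9286 pc.
v_t = 4.74 × μ × d = 4.74 × 4.48 × 8.9286 = 189.6 km/s.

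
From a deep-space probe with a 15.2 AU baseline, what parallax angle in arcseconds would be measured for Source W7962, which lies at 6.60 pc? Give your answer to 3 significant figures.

p (arcsec) = B (AU) / d (pc).
p = 15.2 / 6.60 = 2.303 arcsec.

2.30 arcsec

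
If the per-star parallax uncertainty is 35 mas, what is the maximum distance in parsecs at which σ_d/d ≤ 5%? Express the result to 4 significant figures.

1.429 pc

σ_d/d = σ_p/p, so the condition is σ_p/p ≤ 0.05, i.e. p ≥ σ_p/0.05.
p_min = 35/0.05 = 700 mas = 0.7 arcsec.
d_max = 1/p_min = 1/0.7 = 1.4286 pc.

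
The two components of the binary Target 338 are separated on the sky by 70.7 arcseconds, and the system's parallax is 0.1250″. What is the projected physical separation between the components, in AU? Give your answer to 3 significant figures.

d = 1/p = 1/0.1250″ = 8 pc.
At distance d (pc), an angle of θ arcsec spans θ·d AU: s = 70.7 × 8 = 565.6 AU.

566 AU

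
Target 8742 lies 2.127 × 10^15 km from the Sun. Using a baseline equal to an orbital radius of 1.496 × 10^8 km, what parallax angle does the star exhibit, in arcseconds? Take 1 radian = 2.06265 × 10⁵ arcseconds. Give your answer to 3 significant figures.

0.0145 arcsec

θ ≈ B/d = (1.496 × 10^8) / (2.127 × 10^15) = 7.0334 × 10^-8 rad.
In arcseconds: 7.0334 × 10^-8 × 206265 = 0.014507″.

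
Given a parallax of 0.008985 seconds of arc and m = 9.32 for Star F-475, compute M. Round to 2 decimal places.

d = 1/p = 1/0.008985″ = 111.3 pc.
m − M = 5 log₁₀(111.3) − 5 = 10.2325 − 5 = 5.2325.
M = m − (m − M) = 9.32 − 5.2325 = 4.09.

M = 4.09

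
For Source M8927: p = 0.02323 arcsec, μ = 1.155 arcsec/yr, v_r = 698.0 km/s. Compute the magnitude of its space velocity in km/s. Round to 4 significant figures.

736.7 km/s

d = 1/p = 1/0.02323″ = 43.048 pc.
v_t = 4.740 μ d = 4.740 × 1.155 × 43.048 = 235.67 km/s.
v = √(v_r² + v_t²) = √(698.0² + 235.67²) = √542744 = 736.71 km/s.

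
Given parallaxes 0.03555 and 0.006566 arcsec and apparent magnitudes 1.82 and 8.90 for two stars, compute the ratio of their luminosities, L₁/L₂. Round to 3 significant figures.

d₁ = 1/p₁ = 1/0.03555″ = 28.129 pc; d₂ = 1/p₂ = 1/0.006566″ = 152.3 pc.
M₁ = m₁ − 5 log₁₀ d₁ + 5 = 1.82 − 7.2458 + 5 = -0.4258.
M₂ = 8.90 − 10.9135 + 5 = 2.9865.
L₁/L₂ = 10^(0.4(M₂ − M₁)) = 10^(0.4 × 3.4123) = 10^1.36492 = 23.17.

L₁/L₂ = 23.2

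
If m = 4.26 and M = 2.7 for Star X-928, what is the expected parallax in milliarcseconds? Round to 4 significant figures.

m − M = 4.26 − 2.7 = 1.56.
d = 10^((m−M)/5 + 1) = 10^1.312 = 20.512 pc.
p = 1/d = 1/20.512 = 0.048752 arcsec = 48.752 mas.

48.75 mas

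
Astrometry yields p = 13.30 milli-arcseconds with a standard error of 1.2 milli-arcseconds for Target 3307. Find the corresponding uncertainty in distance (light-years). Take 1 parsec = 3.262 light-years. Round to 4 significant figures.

22.13 ly

d = 1/p, so σ_d = σ_p / p².
σ_d = 0.00120 / (0.01330)² = 0.00120 / 0.00017689 = 6.7839 pc = 6.7839 × 3.262 ly = 22.129 ly.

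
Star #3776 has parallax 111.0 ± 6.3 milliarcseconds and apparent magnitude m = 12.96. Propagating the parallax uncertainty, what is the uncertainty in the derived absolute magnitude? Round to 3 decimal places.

σ_M = 0.123 mag

M = m − 5 log₁₀ d + 5 = m + 5 log₁₀ p + 5, so ∂M/∂p = 5/(p ln 10).
σ_M = (5/ln 10) · (σ_p/p) = 2.1715 × 6.3/111.0 = 2.1715 × 0.056757 = 0.12325.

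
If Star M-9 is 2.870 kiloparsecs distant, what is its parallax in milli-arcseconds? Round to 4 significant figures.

0.3484 mas

d = 2.870 kpc = 2870 pc.
p = 1/d = 1/2870 = 0.00034843 arcsec.
= 0.00034843 × 1000 = 0.34843 mas.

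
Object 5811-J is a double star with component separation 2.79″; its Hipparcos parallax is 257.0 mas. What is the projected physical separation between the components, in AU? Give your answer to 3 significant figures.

10.9 AU

d = 1/p = 1/0.2570″ = 3.8911 pc.
At distance d (pc), an angle of θ arcsec spans θ·d AU: s = 2.79 × 3.8911 = 10.856 AU.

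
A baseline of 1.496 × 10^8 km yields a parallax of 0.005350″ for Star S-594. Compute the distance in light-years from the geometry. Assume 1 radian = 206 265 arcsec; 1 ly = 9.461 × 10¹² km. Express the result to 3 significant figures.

θ = 0.005350″ = 0.005350/206265 = 2.5938 × 10^-8 rad.
d = B/θ = (1.496 × 10^8) / (2.5938 × 10^-8) = 5.7676 × 10^15 km = (5.7676 × 10^15) / (9.461 × 10^12) ly = 609.62 ly.

610 ly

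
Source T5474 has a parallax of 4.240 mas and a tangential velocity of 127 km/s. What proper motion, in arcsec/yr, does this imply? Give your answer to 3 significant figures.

d = 1/p = 1/0.004240″ = 235.85 pc.
μ = v_t / (4.74 d) = 127 / (4.74 × 235.85) = 127 / 1117.9 = 0.11361 ″/yr.

0.114 arcsec/yr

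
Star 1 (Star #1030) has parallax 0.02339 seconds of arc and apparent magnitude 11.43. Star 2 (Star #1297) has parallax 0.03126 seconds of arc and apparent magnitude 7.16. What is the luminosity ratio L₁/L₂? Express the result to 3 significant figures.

L₁/L₂ = 0.0350

d₁ = 1/p₁ = 1/0.02339″ = 42.753 pc; d₂ = 1/p₂ = 1/0.03126″ = 31.99 pc.
M₁ = m₁ − 5 log₁₀ d₁ + 5 = 11.43 − 8.1548 + 5 = 8.2752.
M₂ = 7.16 − 7.5251 + 5 = 4.6349.
L₁/L₂ = 10^(0.4(M₂ − M₁)) = 10^(0.4 × (-3.6403)) = 10^(-1.45612) = 0.034985.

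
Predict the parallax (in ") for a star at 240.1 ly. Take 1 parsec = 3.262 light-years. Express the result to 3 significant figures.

d = 240.1 ly ÷ 3.262 = 73.605 pc.
p = 1/d = 1/73.605 = 0.013586 arcsec.

0.0136 "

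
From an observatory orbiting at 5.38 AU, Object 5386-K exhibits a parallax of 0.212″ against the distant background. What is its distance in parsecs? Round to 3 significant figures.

With baseline B (in AU) and parallax p (in arcsec), d = B/p parsecs.
d = 5.38 / 0.212 = 25.377 pc.

25.4 pc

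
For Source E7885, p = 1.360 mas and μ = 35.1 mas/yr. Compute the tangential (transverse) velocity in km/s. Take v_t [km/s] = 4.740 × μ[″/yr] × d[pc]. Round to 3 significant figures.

122 km/s

d = 1/p = 1/0.001360″ = 735.29 pc.
μ = 35.1 mas/yr = 0.0351 ″/yr.
v_t = 4.74 × μ × d = 4.74 × 0.0351 × 735.29 = 122.33 km/s.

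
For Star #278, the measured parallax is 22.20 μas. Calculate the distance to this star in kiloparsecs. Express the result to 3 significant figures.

p = 22.20 μas = 0.00002220 arcsec.
d = 1/p = 1/0.00002220 = 45045 pc.
= 45.045 kpc.

45.0 kpc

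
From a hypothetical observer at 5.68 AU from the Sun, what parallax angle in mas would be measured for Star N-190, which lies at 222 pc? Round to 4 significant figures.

25.59 mas

p (arcsec) = B (AU) / d (pc).
p = 5.68 / 222 = 0.025586 arcsec = 25.586 mas.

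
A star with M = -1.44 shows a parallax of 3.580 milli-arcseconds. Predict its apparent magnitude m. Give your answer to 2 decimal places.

d = 1/p = 1/0.003580″ = 279.33 pc.
m − M = 5 log₁₀ d − 5 = 5 log₁₀(279.33) − 5 = 12.2306 − 5 = 7.2306.
m = M + (m − M) = -1.44 + 7.2306 = 5.79.

m = 5.79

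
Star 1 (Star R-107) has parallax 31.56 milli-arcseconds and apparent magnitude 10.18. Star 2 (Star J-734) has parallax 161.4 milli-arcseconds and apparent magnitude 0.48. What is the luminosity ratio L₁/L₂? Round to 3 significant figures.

L₁/L₂ = 0.00345

d₁ = 1/p₁ = 1/0.03156″ = 31.686 pc; d₂ = 1/p₂ = 1/0.1614″ = 6.1958 pc.
M₁ = m₁ − 5 log₁₀ d₁ + 5 = 10.18 − 7.5043 + 5 = 7.6757.
M₂ = 0.48 − 3.9605 + 5 = 1.5195.
L₁/L₂ = 10^(0.4(M₂ − M₁)) = 10^(0.4 × (-6.1562)) = 10^(-2.46248) = 0.0034476.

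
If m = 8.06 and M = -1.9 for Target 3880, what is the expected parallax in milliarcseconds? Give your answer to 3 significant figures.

1.02 mas

m − M = 8.06 − (-1.9) = 9.96.
d = 10^((m−M)/5 + 1) = 10^2.992 = 981.75 pc.
p = 1/d = 1/981.75 = 0.0010186 arcsec = 1.0186 mas.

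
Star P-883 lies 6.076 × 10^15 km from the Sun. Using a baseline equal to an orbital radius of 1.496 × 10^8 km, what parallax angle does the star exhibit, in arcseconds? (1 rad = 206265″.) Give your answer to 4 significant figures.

θ ≈ B/d = (1.496 × 10^8) / (6.076 × 10^15) = 2.4621 × 10^-8 rad.
In arcseconds: 2.4621 × 10^-8 × 206265 = 0.0050785″.

0.005079 arcsec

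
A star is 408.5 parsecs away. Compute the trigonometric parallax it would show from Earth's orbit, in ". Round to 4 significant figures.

p = 1/d = 1/408.5 = 0.002448 arcsec.

0.002448 "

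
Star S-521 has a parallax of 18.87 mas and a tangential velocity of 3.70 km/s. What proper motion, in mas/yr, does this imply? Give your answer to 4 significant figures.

d = 1/p = 1/0.01887″ = 52.994 pc.
μ = v_t / (4.74 d) = 3.70 / (4.74 × 52.994) = 3.70 / 251.19 = 0.01473 ″/yr = 14.73 mas/yr.

14.73 mas/yr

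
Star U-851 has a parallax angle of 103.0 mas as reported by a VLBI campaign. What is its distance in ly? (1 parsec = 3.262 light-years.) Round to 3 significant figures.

p = 103.0 mas = 0.1030 arcsec.
d = 1/p = 1/0.1030 = 9.7087 pc.
In light-years: 9.7087 × 3.262 = 31.67 ly.

31.7 ly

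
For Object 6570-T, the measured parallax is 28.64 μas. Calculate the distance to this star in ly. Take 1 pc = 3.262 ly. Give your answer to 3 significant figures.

114000 ly

p = 28.64 μas = 0.00002864 arcsec.
d = 1/p = 1/0.00002864 = 34916 pc.
In light-years: 34916 × 3.262 = 1.1390 × 10^5 ly.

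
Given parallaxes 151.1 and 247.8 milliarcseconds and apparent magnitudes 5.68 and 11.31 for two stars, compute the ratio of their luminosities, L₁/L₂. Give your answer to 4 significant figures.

d₁ = 1/p₁ = 1/0.1511″ = 6.6181 pc; d₂ = 1/p₂ = 1/0.2478″ = 4.0355 pc.
M₁ = m₁ − 5 log₁₀ d₁ + 5 = 5.68 − 4.1037 + 5 = 6.5763.
M₂ = 11.31 − 3.0295 + 5 = 13.2805.
L₁/L₂ = 10^(0.4(M₂ − M₁)) = 10^(0.4 × 6.7042) = 10^2.68168 = 480.49.

L₁/L₂ = 480.5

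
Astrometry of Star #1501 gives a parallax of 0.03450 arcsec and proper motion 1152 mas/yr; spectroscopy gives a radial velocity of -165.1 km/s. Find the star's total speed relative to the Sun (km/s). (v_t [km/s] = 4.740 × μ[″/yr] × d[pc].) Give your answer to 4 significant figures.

d = 1/p = 1/0.03450″ = 28.986 pc.
μ = 1152 mas/yr = 1.152 ″/yr.
v_t = 4.740 μ d = 4.740 × 1.152 × 28.986 = 158.28 km/s.
v = √(v_r² + v_t²) = √((-165.1)² + 158.28²) = √52310.6 = 228.72 km/s.

228.7 km/s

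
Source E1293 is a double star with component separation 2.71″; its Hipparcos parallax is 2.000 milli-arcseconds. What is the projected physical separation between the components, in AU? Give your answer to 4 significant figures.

d = 1/p = 1/0.002000″ = 500 pc.
At distance d (pc), an angle of θ arcsec spans θ·d AU: s = 2.71 × 500 = 1355 AU.

1355 AU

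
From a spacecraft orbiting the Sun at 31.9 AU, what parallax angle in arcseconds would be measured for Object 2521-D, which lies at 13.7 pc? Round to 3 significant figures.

2.33 arcsec

p (arcsec) = B (AU) / d (pc).
p = 31.9 / 13.7 = 2.3285 arcsec.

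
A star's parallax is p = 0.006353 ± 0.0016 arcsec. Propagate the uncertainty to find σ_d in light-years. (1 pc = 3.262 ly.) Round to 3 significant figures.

129 ly

d = 1/p, so σ_d = σ_p / p².
σ_d = 0.00160 / (0.006353)² = 0.00160 / 0.000040361 = 39.642 pc = 39.642 × 3.262 ly = 129.31 ly.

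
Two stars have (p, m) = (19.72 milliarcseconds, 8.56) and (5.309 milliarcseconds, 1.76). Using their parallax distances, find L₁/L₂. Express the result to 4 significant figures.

L₁/L₂ = 0.0001381

d₁ = 1/p₁ = 1/0.01972″ = 50.71 pc; d₂ = 1/p₂ = 1/0.005309″ = 188.36 pc.
M₁ = m₁ − 5 log₁₀ d₁ + 5 = 8.56 − 8.5255 + 5 = 5.0345.
M₂ = 1.76 − 11.3749 + 5 = -4.6149.
L₁/L₂ = 10^(0.4(M₂ − M₁)) = 10^(0.4 × (-9.6494)) = 10^(-3.85976) = 0.00013811.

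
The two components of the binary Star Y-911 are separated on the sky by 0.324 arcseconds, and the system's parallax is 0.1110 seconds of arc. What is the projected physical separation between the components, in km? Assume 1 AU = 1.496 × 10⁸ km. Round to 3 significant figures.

d = 1/p = 1/0.1110″ = 9.009 pc.
At distance d (pc), an angle of θ arcsec spans θ·d AU: s = 0.324 × 9.009 = 2.9189 AU.
= 2.9189 × 1.496 × 10⁸ km = 4.3667 × 10^8 km.

4.37 × 10^8 km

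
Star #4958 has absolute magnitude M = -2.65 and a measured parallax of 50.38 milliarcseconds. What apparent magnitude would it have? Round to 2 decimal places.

d = 1/p = 1/0.05038″ = 19.849 pc.
m − M = 5 log₁₀ d − 5 = 5 log₁₀(19.849) − 5 = 6.4887 − 5 = 1.4887.
m = M + (m − M) = -2.65 + 1.4887 = -1.16.

m = -1.16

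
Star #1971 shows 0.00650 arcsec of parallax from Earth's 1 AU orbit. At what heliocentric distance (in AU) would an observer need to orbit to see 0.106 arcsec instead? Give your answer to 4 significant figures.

16.31 AU

Parallax scales linearly with baseline: p ∝ B, so B = p_target / p_Earth × 1 AU.
B = 0.106 / 0.00650 = 16.308 AU.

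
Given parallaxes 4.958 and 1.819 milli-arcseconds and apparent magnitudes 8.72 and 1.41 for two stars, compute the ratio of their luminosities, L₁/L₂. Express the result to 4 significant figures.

d₁ = 1/p₁ = 1/0.004958″ = 201.69 pc; d₂ = 1/p₂ = 1/0.001819″ = 549.75 pc.
M₁ = m₁ − 5 log₁₀ d₁ + 5 = 8.72 − 11.5234 + 5 = 2.1966.
M₂ = 1.41 − 13.7008 + 5 = -7.2908.
L₁/L₂ = 10^(0.4(M₂ − M₁)) = 10^(0.4 × (-9.4874)) = 10^(-3.79496) = 0.00016034.

L₁/L₂ = 0.0001603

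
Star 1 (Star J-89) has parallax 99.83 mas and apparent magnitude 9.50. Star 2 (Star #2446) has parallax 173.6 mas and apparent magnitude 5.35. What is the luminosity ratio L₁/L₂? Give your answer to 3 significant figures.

L₁/L₂ = 0.0662

d₁ = 1/p₁ = 1/0.09983″ = 10.017 pc; d₂ = 1/p₂ = 1/0.1736″ = 5.7604 pc.
M₁ = m₁ − 5 log₁₀ d₁ + 5 = 9.50 − 5.0037 + 5 = 9.4963.
M₂ = 5.35 − 3.8023 + 5 = 6.5477.
L₁/L₂ = 10^(0.4(M₂ − M₁)) = 10^(0.4 × (-2.9486)) = 10^(-1.17944) = 0.066155.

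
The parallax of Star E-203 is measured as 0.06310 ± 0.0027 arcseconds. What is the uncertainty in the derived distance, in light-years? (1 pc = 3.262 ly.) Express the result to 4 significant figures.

2.212 ly

d = 1/p, so σ_d = σ_p / p².
σ_d = 0.00270 / (0.06310)² = 0.00270 / 0.0039816 = 0.67812 pc = 0.67812 × 3.262 ly = 2.212 ly.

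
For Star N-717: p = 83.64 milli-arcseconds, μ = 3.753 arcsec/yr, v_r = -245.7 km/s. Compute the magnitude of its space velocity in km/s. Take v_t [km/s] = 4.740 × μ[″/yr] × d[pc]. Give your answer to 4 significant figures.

d = 1/p = 1/0.08364″ = 11.956 pc.
v_t = 4.740 μ d = 4.740 × 3.753 × 11.956 = 212.69 km/s.
v = √(v_r² + v_t²) = √((-245.7)² + 212.69²) = √105606 = 324.97 km/s.

325.0 km/s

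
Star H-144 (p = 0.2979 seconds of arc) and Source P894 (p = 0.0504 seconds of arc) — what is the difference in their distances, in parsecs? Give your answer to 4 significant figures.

16.48 pc

d_A = 1/0.2979″ = 3.3568 pc; d_B = 1/0.05040″ = 19.841 pc.
|d_B − d_A| = |19.841 − 3.3568| = 16.484 pc.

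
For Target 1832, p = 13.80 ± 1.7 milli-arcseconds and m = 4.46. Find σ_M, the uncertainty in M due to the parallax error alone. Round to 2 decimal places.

M = m − 5 log₁₀ d + 5 = m + 5 log₁₀ p + 5, so ∂M/∂p = 5/(p ln 10).
σ_M = (5/ln 10) · (σ_p/p) = 2.1715 × 1.7/13.80 = 2.1715 × 0.12319 = 0.26751.

σ_M = 0.27 mag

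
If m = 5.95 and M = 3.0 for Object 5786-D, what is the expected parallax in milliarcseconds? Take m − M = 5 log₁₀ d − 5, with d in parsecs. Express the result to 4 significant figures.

m − M = 5.95 − 3.0 = 2.95.
d = 10^((m−M)/5 + 1) = 10^1.590 = 38.905 pc.
p = 1/d = 1/38.905 = 0.025704 arcsec = 25.704 mas.

25.70 mas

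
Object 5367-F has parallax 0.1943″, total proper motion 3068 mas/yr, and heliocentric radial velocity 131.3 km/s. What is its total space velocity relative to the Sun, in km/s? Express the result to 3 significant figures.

d = 1/p = 1/0.1943″ = 5.1467 pc.
μ = 3068 mas/yr = 3.068 ″/yr.
v_t = 4.740 μ d = 4.740 × 3.068 × 5.1467 = 74.845 km/s.
v = √(v_r² + v_t²) = √(131.3² + 74.845²) = √22841.5 = 151.13 km/s.

151 km/s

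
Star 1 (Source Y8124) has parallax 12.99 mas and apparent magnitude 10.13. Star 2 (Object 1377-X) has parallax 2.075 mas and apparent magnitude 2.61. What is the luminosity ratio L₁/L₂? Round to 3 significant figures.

d₁ = 1/p₁ = 1/0.01299″ = 76.982 pc; d₂ = 1/p₂ = 1/0.002075″ = 481.93 pc.
M₁ = m₁ − 5 log₁₀ d₁ + 5 = 10.13 − 9.4319 + 5 = 5.6981.
M₂ = 2.61 − 13.4149 + 5 = -5.8049.
L₁/L₂ = 10^(0.4(M₂ − M₁)) = 10^(0.4 × (-11.5030)) = 10^(-4.60120) = 0.00002505.

L₁/L₂ = 2.51 × 10^-5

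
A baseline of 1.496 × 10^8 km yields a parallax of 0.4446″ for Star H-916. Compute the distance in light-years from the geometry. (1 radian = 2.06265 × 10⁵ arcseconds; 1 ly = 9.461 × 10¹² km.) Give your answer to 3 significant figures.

θ = 0.4446″ = 0.4446/206265 = 2.1555 × 10^-6 rad.
d = B/θ = (1.496 × 10^8) / (2.1555 × 10^-6) = 6.9404 × 10^13 km = (6.9404 × 10^13) / (9.461 × 10^12) ly = 7.3358 ly.

7.34 ly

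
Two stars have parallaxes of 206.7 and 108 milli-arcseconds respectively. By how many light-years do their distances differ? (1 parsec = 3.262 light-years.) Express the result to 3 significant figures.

14.4 ly

d_A = 1/0.2067″ = 4.8379 pc; d_B = 1/0.1080″ = 9.2593 pc.
|d_B − d_A| = |9.2593 − 4.8379| = 4.4214 pc = 4.4214 × 3.262 ly = 14.423 ly.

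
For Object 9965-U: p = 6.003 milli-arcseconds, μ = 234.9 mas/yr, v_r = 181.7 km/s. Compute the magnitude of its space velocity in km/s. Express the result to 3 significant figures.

260 km/s

d = 1/p = 1/0.006003″ = 166.58 pc.
μ = 234.9 mas/yr = 0.2349 ″/yr.
v_t = 4.740 μ d = 4.740 × 0.2349 × 166.58 = 185.47 km/s.
v = √(v_r² + v_t²) = √(181.7² + 185.47²) = √67414 = 259.64 km/s.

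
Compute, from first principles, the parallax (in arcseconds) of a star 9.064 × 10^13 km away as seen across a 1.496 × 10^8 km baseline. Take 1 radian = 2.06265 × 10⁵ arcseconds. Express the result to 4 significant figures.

0.3404 arcsec

θ ≈ B/d = (1.496 × 10^8) / (9.064 × 10^13) = 1.6505 × 10^-6 rad.
In arcseconds: 1.6505 × 10^-6 × 206265 = 0.34044″.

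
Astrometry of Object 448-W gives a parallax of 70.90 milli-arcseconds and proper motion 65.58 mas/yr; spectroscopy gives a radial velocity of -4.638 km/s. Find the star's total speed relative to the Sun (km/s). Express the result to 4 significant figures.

d = 1/p = 1/0.07090″ = 14.104 pc.
μ = 65.58 mas/yr = 0.06558 ″/yr.
v_t = 4.740 μ d = 4.740 × 0.06558 × 14.104 = 4.3842 km/s.
v = √(v_r² + v_t²) = √((-4.638)² + 4.3842²) = √40.7323 = 6.3822 km/s.

6.382 km/s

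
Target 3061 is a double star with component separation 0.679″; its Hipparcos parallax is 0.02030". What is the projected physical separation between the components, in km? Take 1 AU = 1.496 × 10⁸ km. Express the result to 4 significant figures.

5.004 × 10^9 km

d = 1/p = 1/0.02030″ = 49.261 pc.
At distance d (pc), an angle of θ arcsec spans θ·d AU: s = 0.679 × 49.261 = 33.448 AU.
= 33.448 × 1.496 × 10⁸ km = 5.0038 × 10^9 km.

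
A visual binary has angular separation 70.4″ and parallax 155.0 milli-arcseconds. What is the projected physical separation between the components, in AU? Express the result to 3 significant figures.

454 AU

d = 1/p = 1/0.1550″ = 6.4516 pc.
At distance d (pc), an angle of θ arcsec spans θ·d AU: s = 70.4 × 6.4516 = 454.19 AU.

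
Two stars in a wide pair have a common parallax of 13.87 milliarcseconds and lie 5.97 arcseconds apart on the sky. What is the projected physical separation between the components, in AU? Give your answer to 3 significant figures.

430 AU

d = 1/p = 1/0.01387″ = 72.098 pc.
At distance d (pc), an angle of θ arcsec spans θ·d AU: s = 5.97 × 72.098 = 430.43 AU.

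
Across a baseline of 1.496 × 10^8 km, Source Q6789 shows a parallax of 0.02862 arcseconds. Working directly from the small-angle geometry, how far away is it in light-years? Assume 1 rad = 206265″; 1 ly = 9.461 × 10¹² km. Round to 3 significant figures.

114 ly

θ = 0.02862″ = 0.02862/206265 = 1.3875 × 10^-7 rad.
d = B/θ = (1.496 × 10^8) / (1.3875 × 10^-7) = 1.0782 × 10^15 km = (1.0782 × 10^15) / (9.461 × 10^12) ly = 113.96 ly.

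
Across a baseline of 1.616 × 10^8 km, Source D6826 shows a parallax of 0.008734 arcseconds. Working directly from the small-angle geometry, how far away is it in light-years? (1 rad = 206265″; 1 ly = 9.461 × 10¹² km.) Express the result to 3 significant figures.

θ = 0.008734″ = 0.008734/206265 = 4.2344 × 10^-8 rad.
d = B/θ = (1.616 × 10^8) / (4.2344 × 10^-8) = 3.8164 × 10^15 km = (3.8164 × 10^15) / (9.461 × 10^12) ly = 403.38 ly.

403 ly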